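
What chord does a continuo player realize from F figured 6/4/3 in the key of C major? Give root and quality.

The figures 6/4/3 indicate a seventh chord in second inversion.
In second inversion the root lies a fourth above the bass: a fourth above F in C major is B.
The chord tones are F, A, B, D, giving B half-diminished seventh.

B half-diminished seventh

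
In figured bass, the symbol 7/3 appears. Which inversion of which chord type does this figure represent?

seventh chord, root position

7/3 is shorthand for 7/5/3.
Intervals of 7/5/3 above the bass form a seventh chord; the bass is the root, so this is root position.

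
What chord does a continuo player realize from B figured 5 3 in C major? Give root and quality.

B diminished

The figures 5 3 indicate a triad in root position.
In root position the bass is the root, so the root is B.
The chord tones are B, D, F, giving B diminished.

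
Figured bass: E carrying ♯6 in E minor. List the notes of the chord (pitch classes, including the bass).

E, G, C#

The written figures ♯6 are shorthand for 6/3: the 3 is implied.
A third above E in this key is G.
A sixth above E in this key is C, raised to C# by the sharp.
Together with the bass E, this spells C# diminished in first inversion.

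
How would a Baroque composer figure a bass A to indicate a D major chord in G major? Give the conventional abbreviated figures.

A is the fifth of D major, so the chord is in second inversion.
A triad in second inversion is figured 6/4, conventionally abbreviated 6/4.

6/4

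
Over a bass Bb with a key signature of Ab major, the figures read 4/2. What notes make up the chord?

The written figures 4/2 are shorthand for 6/4/2: the 6 is implied.
A second above Bb in this key is C.
A fourth above Bb in this key is Eb.
A sixth above Bb in this key is G.
Together with the bass Bb, this spells C minor seventh in third inversion.

Bb, C, Eb, G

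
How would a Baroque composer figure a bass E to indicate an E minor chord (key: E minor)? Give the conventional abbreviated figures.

E is the root of E minor, so the chord is in root position.
A triad in root position is figured 5/3, conventionally abbreviated (no figures — root-position triad).

no figures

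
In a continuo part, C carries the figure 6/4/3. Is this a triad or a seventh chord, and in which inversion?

Intervals of 6/4/3 above the bass form a seventh chord; the bass is the fifth, so this is second inversion.

seventh chord, second inversion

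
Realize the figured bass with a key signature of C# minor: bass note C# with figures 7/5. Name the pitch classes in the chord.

The written figures 7/5 are shorthand for 7/5/3: the 3 is implied.
A third above C# in this key is E.
A fifth above C# in this key is G#.
A seventh above C# in this key is B.
Together with the bass C#, this spells C# minor seventh in root position.

C#, E, G#, B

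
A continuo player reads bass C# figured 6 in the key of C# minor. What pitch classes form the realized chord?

The written figures 6 are shorthand for 6/3: the 3 is implied.
A third above C# in this key is E.
A sixth above C# in this key is A.
Together with the bass C#, this spells A major in first inversion.

C#, E, A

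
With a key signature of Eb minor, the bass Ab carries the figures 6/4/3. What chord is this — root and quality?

The figures 6/4/3 indicate a seventh chord in second inversion.
In second inversion the root lies a fourth above the bass: a fourth above Ab in Eb minor is Db.
The chord tones are Ab, Cb, Db, F, giving Db dominant seventh.

Db dominant seventh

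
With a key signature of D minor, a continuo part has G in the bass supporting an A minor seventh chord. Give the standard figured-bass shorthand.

G is the seventh of A minor seventh, so the chord is in third inversion.
A seventh chord in third inversion is figured 6/4/2, conventionally abbreviated 4/2.

4/2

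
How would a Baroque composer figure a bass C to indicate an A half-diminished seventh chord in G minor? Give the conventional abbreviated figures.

C is the third of A half-diminished seventh, so the chord is in first inversion.
A seventh chord in first inversion is figured 6/5/3, conventionally abbreviated 6/5.

6/5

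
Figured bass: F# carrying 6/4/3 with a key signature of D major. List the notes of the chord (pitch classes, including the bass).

F#, A, B, D

A third above F# in this key is A.
A fourth above F# in this key is B.
A sixth above F# in this key is D.
Together with the bass F#, this spells B minor seventh in second inversion.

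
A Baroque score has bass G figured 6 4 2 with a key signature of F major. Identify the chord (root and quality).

A minor seventh

The figures 6 4 2 indicate a seventh chord in third inversion.
In third inversion the root lies a second above the bass: a second above G in F major is A.
The chord tones are G, A, C, E, giving A minor seventh.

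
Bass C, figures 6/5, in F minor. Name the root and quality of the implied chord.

Ab major seventh

The figures 6/5 indicate a seventh chord in first inversion.
In first inversion the root lies a sixth above the bass: a sixth above C in F minor is Ab.
The chord tones are C, Eb, G, Ab, giving Ab major seventh.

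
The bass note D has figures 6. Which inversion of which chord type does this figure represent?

6 is shorthand for 6/3.
Intervals of 6/3 above the bass form a triad; the bass is the third, so this is first inversion.

triad, first inversion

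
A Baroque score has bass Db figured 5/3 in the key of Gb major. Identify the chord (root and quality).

Db major

The figures 5/3 indicate a triad in root position.
In root position the bass is the root, so the root is Db.
The chord tones are Db, F, Ab, giving Db major.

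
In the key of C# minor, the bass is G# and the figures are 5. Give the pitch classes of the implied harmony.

The written figures 5 are shorthand for 5/3: the 3 is implied.
A third above G# in this key is B.
A fifth above G# in this key is D#.
Together with the bass G#, this spells G# minor in root position.

G#, B, D#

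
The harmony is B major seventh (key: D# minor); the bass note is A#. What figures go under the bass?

4/2

A# is the seventh of B major seventh, so the chord is in third inversion.
A seventh chord in third inversion is figured 6/4/2, conventionally abbreviated 4/2.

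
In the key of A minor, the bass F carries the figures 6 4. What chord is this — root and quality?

B diminished

The figures 6 4 indicate a triad in second inversion.
In second inversion the root lies a fourth above the bass: a fourth above F in A minor is B.
The chord tones are F, B, D, giving B diminished.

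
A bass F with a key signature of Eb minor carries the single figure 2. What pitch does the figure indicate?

Gb

Counting 1 letter step above F lands on G; in Eb minor, that letter is Gb.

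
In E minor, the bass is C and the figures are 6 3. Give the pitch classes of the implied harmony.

C, E, A

A third above C in this key is E.
A sixth above C in this key is A.
Together with the bass C, this spells A minor in first inversion.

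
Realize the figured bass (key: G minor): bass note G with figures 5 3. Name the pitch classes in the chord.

G, Bb, D

A third above G in this key is Bb.
A fifth above G in this key is D.
Together with the bass G, this spells G minor in root position.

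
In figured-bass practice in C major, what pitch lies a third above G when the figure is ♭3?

Counting 2 letter steps above G lands on B; in C major, that letter is B.
The b3 figure lowers it a semitone, giving Bb.

Bb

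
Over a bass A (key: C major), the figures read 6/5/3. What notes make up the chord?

A, C, E, F

A third above A in this key is C.
A fifth above A in this key is E.
A sixth above A in this key is F.
Together with the bass A, this spells F major seventh in first inversion.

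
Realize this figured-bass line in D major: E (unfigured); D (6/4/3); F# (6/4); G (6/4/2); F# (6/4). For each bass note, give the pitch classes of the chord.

E, G, B | D, F#, G, B | F#, B, D | G, A, C#, E | F#, B, D

E (5/3): E, G, B.
D (6/4/3): D, F#, G, B.
F# (6/4): F#, B, D.
G (6/4/2): G, A, C#, E.
F# (6/4): F#, B, D.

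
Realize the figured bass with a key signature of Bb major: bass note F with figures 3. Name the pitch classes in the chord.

The written figures 3 are shorthand for 5/3: the 5 is implied.
A third above F in this key is A.
A fifth above F in this key is C.
Together with the bass F, this spells F major in root position.

F, A, C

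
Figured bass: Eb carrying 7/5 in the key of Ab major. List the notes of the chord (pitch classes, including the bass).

The written figures 7/5 are shorthand for 7/5/3: the 3 is implied.
A third above Eb in this key is G.
A fifth above Eb in this key is Bb.
A seventh above Eb in this key is Db.
Together with the bass Eb, this spells Eb dominant seventh in root position.

Eb, G, Bb, Db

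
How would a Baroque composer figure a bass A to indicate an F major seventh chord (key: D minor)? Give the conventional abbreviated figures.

A is the third of F major seventh, so the chord is in first inversion.
A seventh chord in first inversion is figured 6/5/3, conventionally abbreviated 6/5.

6/5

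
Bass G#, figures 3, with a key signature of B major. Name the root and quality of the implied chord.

The figures 3 indicate a triad in root position.
In root position the bass is the root, so the root is G#.
The chord tones are G#, B, D#, giving G# minor.

G# minor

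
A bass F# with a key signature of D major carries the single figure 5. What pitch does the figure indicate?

Counting 4 letter steps above F# lands on C; in D major, that letter is C#.

C#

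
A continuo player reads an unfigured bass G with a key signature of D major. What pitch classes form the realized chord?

An unfigured bass implies 5/3.
A third above G in this key is B.
A fifth above G in this key is D.
Together with the bass G, this spells G major in root position.

G, B, D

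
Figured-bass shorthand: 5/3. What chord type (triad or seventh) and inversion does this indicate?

Intervals of 5/3 above the bass form a triad; the bass is the root, so this is root position.

triad, root position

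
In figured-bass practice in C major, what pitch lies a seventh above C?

Counting 6 letter steps above C lands on B; in C major, that letter is B.

B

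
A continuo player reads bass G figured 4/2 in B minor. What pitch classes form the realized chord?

The written figures 4/2 are shorthand for 6/4/2: the 6 is implied.
A second above G in this key is A.
A fourth above G in this key is C#.
A sixth above G in this key is E.
Together with the bass G, this spells A dominant seventh in third inversion.

G, A, C#, E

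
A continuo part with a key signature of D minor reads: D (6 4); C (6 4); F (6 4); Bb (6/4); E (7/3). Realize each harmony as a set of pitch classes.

D (6/4): D, G, Bb.
C (6/4): C, F, A.
F (6/4): F, Bb, D.
Bb (6/4): Bb, E, G.
E (7/5/3): E, G, Bb, D.

D, G, Bb | C, F, A | F, Bb, D | Bb, E, G | E, G, Bb, D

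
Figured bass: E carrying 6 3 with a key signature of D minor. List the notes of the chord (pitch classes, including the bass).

E, G, C

A third above E in this key is G.
A sixth above E in this key is C.
Together with the bass E, this spells C major in first inversion.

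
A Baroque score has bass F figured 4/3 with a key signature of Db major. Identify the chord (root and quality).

Bb minor seventh

The figures 4/3 indicate a seventh chord in second inversion.
In second inversion the root lies a fourth above the bass: a fourth above F in Db major is Bb.
The chord tones are F, Ab, Bb, Db, giving Bb minor seventh.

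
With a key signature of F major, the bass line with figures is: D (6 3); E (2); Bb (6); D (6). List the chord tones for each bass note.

D, F, Bb | E, F, A, C | Bb, D, G | D, F, Bb

D (6/3): D, F, Bb.
E (6/4/2): E, F, A, C.
Bb (6/3): Bb, D, G.
D (6/3): D, F, Bb.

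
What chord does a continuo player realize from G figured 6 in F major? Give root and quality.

The figures 6 indicate a triad in first inversion.
In first inversion the root lies a sixth above the bass: a sixth above G in F major is E.
The chord tones are G, Bb, E, giving E diminished.

E diminished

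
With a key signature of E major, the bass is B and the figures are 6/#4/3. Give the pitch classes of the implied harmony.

A third above B in this key is D#.
A fourth above B in this key is E, raised to E# by the sharp.
A sixth above B in this key is G#.
Together with the bass B, this spells E# half-diminished seventh in second inversion.

B, D#, E#, G#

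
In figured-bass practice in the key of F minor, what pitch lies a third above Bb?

Db

Counting 2 letter steps above Bb lands on D; in F minor, that letter is Db.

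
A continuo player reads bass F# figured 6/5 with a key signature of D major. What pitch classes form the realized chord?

F#, A, C#, D

The written figures 6/5 are shorthand for 6/5/3: the 3 is implied.
A third above F# in this key is A.
A fifth above F# in this key is C#.
A sixth above F# in this key is D.
Together with the bass F#, this spells D major seventh in first inversion.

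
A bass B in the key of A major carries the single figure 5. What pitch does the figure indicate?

Counting 4 letter steps above B lands on F; in A major, that letter is F#.

F#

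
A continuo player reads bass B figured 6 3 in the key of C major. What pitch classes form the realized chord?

A third above B in this key is D.
A sixth above B in this key is G.
Together with the bass B, this spells G major in first inversion.

B, D, G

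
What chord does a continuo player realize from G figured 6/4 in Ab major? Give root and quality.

C minor

The figures 6/4 indicate a triad in second inversion.
In second inversion the root lies a fourth above the bass: a fourth above G in Ab major is C.
The chord tones are G, C, Eb, giving C minor.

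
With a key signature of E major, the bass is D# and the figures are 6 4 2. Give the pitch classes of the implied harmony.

D#, E, G#, B

A second above D# in this key is E.
A fourth above D# in this key is G#.
A sixth above D# in this key is B.
Together with the bass D#, this spells E major seventh in third inversion.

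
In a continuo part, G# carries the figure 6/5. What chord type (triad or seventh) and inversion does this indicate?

seventh chord, first inversion

6/5 is shorthand for 6/5/3.
Intervals of 6/5/3 above the bass form a seventh chord; the bass is the third, so this is first inversion.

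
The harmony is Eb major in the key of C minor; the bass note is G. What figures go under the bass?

G is the third of Eb major, so the chord is in first inversion.
A triad in first inversion is figured 6/3, conventionally abbreviated 6.

6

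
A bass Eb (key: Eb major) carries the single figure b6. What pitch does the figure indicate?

Counting 5 letter steps above Eb lands on C; in Eb major, that letter is C.
The b6 figure lowers it a semitone, giving Cb.

Cb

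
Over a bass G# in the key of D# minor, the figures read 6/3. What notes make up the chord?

A third above G# in this key is B.
A sixth above G# in this key is E#.
Together with the bass G#, this spells E# diminished in first inversion.

G#, B, E#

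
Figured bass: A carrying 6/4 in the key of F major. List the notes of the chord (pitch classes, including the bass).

A fourth above A in this key is D.
A sixth above A in this key is F.
Together with the bass A, this spells D minor in second inversion.

A, D, F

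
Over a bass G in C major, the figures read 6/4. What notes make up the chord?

G, C, E

A fourth above G in this key is C.
A sixth above G in this key is E.
Together with the bass G, this spells C major in second inversion.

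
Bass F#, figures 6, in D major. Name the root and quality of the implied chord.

D major

The figures 6 indicate a triad in first inversion.
In first inversion the root lies a sixth above the bass: a sixth above F# in D major is D.
The chord tones are F#, A, D, giving D major.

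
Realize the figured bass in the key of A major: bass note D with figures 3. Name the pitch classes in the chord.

D, F#, A

The written figures 3 are shorthand for 5/3: the 5 is implied.
A third above D in this key is F#.
A fifth above D in this key is A.
Together with the bass D, this spells D major in root position.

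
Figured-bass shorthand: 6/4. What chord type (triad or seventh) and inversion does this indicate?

Intervals of 6/4 above the bass form a triad; the bass is the fifth, so this is second inversion.

triad, second inversion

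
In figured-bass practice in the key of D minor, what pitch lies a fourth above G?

Counting 3 letter steps above G lands on C; in D minor, that letter is C.

C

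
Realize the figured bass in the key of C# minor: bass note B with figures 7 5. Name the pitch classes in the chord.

B, D#, F#, A

The written figures 7 5 are shorthand for 7/5/3: the 3 is implied.
A third above B in this key is D#.
A fifth above B in this key is F#.
A seventh above B in this key is A.
Together with the bass B, this spells B dominant seventh in root position.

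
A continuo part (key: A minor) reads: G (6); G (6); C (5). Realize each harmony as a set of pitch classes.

G, B, E | G, B, E | C, E, G

G (6/3): G, B, E.
G (6/3): G, B, E.
C (5/3): C, E, G.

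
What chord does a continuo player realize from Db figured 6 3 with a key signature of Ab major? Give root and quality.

Bb minor

The figures 6 3 indicate a triad in first inversion.
In first inversion the root lies a sixth above the bass: a sixth above Db in Ab major is Bb.
The chord tones are Db, F, Bb, giving Bb minor.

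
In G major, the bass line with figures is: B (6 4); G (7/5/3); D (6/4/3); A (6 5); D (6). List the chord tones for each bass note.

B (6/4): B, E, G.
G (7/5/3): G, B, D, F#.
D (6/4/3): D, F#, G, B.
A (6/5/3): A, C, E, F#.
D (6/3): D, F#, B.

B, E, G | G, B, D, F# | D, F#, G, B | A, C, E, F# | D, F#, B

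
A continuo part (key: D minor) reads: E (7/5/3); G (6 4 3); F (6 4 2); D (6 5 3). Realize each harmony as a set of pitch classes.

E (7/5/3): E, G, Bb, D.
G (6/4/3): G, Bb, C, E.
F (6/4/2): F, G, Bb, D.
D (6/5/3): D, F, A, Bb.

E, G, Bb, D | G, Bb, C, E | F, G, Bb, D | D, F, A, Bb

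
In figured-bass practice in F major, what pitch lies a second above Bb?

Counting 1 letter step above Bb lands on C; in F major, that letter is C.

C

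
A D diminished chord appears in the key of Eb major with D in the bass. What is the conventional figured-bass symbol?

no figures

D is the root of D diminished, so the chord is in root position.
A triad in root position is figured 5/3, conventionally abbreviated (no figures — root-position triad).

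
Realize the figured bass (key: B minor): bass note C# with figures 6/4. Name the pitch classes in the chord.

C#, F#, A

A fourth above C# in this key is F#.
A sixth above C# in this key is A.
Together with the bass C#, this spells F# minor in second inversion.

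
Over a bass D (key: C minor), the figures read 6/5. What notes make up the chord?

D, F, Ab, Bb

The written figures 6/5 are shorthand for 6/5/3: the 3 is implied.
A third above D in this key is F.
A fifth above D in this key is Ab.
A sixth above D in this key is Bb.
Together with the bass D, this spells Bb dominant seventh in first inversion.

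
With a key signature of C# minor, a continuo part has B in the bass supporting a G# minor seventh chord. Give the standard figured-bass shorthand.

B is the third of G# minor seventh, so the chord is in first inversion.
A seventh chord in first inversion is figured 6/5/3, conventionally abbreviated 6/5.

6/5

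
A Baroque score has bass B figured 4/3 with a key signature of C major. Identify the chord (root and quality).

E minor seventh

The figures 4/3 indicate a seventh chord in second inversion.
In second inversion the root lies a fourth above the bass: a fourth above B in C major is E.
The chord tones are B, D, E, G, giving E minor seventh.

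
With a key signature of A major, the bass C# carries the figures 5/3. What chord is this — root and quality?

The figures 5/3 indicate a triad in root position.
In root position the bass is the root, so the root is C#.
The chord tones are C#, E, G#, giving C# minor.

C# minor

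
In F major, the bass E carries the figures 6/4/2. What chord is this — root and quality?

The figures 6/4/2 indicate a seventh chord in third inversion.
In third inversion the root lies a second above the bass: a second above E in F major is F.
The chord tones are E, F, A, C, giving F major seventh.

F major seventh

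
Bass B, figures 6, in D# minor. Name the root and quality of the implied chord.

The figures 6 indicate a triad in first inversion.
In first inversion the root lies a sixth above the bass: a sixth above B in D# minor is G#.
The chord tones are B, D#, G#, giving G# minor.

G# minor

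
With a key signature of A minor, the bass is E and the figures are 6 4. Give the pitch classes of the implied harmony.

E, A, C

A fourth above E in this key is A.
A sixth above E in this key is C.
Together with the bass E, this spells A minor in second inversion.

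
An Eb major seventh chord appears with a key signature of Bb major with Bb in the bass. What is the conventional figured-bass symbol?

Bb is the fifth of Eb major seventh, so the chord is in second inversion.
A seventh chord in second inversion is figured 6/4/3, conventionally abbreviated 4/3.

4/3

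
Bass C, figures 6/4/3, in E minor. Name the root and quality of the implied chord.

The figures 6/4/3 indicate a seventh chord in second inversion.
In second inversion the root lies a fourth above the bass: a fourth above C in E minor is F#.
The chord tones are C, E, F#, A, giving F# half-diminished seventh.

F# half-diminished seventh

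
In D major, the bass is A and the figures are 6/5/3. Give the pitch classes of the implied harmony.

A, C#, E, F#

A third above A in this key is C#.
A fifth above A in this key is E.
A sixth above A in this key is F#.
Together with the bass A, this spells F# minor seventh in first inversion.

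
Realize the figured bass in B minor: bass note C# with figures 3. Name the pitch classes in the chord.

The written figures 3 are shorthand for 5/3: the 5 is implied.
A third above C# in this key is E.
A fifth above C# in this key is G.
Together with the bass C#, this spells C# diminished in root position.

C#, E, G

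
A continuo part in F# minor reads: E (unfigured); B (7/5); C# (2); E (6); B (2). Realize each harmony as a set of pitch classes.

E, G#, B | B, D, F#, A | C#, D, F#, A | E, G#, C# | B, C#, E, G#

E (5/3): E, G#, B.
B (7/5/3): B, D, F#, A.
C# (6/4/2): C#, D, F#, A.
E (6/3): E, G#, C#.
B (6/4/2): B, C#, E, G#.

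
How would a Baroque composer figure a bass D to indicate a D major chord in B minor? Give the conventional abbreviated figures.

D is the root of D major, so the chord is in root position.
A triad in root position is figured 5/3, conventionally abbreviated (no figures — root-position triad).

no figures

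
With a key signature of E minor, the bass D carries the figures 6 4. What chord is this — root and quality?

The figures 6 4 indicate a triad in second inversion.
In second inversion the root lies a fourth above the bass: a fourth above D in E minor is G.
The chord tones are D, G, B, giving G major.

G major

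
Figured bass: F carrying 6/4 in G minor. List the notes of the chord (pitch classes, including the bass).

F, Bb, D

A fourth above F in this key is Bb.
A sixth above F in this key is D.
Together with the bass F, this spells Bb major in second inversion.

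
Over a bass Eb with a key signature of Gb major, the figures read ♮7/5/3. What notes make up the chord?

Eb, Gb, Bb, D

A third above Eb in this key is Gb.
A fifth above Eb in this key is Bb.
A seventh above Eb in this key is Db, made natural (D) by the ♮ figure.
Together with the bass Eb, this spells Eb minor-major seventh in root position.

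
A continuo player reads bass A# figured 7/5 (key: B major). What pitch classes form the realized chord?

The written figures 7/5 are shorthand for 7/5/3: the 3 is implied.
A third above A# in this key is C#.
A fifth above A# in this key is E.
A seventh above A# in this key is G#.
Together with the bass A#, this spells A# half-diminished seventh in root position.

A#, C#, E, G#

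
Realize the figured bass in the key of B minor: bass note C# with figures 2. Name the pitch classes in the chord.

The written figures 2 are shorthand for 6/4/2: the 6/4 are implied.
A second above C# in this key is D.
A fourth above C# in this key is F#.
A sixth above C# in this key is A.
Together with the bass C#, this spells D major seventh in third inversion.

C#, D, F#, A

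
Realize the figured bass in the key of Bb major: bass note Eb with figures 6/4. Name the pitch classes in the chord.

Eb, A, C

A fourth above Eb in this key is A.
A sixth above Eb in this key is C.
Together with the bass Eb, this spells A diminished in second inversion.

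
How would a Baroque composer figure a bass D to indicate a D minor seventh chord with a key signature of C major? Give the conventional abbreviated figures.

7

D is the root of D minor seventh, so the chord is in root position.
A seventh chord in root position is figured 7/5/3, conventionally abbreviated 7.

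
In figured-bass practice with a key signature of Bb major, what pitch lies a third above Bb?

Counting 2 letter steps above Bb lands on D; in Bb major, that letter is D.

D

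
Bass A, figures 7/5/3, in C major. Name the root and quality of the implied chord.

A minor seventh

The figures 7/5/3 indicate a seventh chord in root position.
In root position the bass is the root, so the root is A.
The chord tones are A, C, E, G, giving A minor seventh.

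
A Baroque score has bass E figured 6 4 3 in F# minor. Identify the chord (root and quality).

The figures 6 4 3 indicate a seventh chord in second inversion.
In second inversion the root lies a fourth above the bass: a fourth above E in F# minor is A.
The chord tones are E, G#, A, C#, giving A major seventh.

A major seventh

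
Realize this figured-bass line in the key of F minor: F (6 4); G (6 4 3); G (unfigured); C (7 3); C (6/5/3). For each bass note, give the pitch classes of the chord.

F, Bb, Db | G, Bb, C, Eb | G, Bb, Db | C, Eb, G, Bb | C, Eb, G, Ab

F (6/4): F, Bb, Db.
G (6/4/3): G, Bb, C, Eb.
G (5/3): G, Bb, Db.
C (7/5/3): C, Eb, G, Bb.
C (6/5/3): C, Eb, G, Ab.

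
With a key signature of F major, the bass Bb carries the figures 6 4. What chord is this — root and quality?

The figures 6 4 indicate a triad in second inversion.
In second inversion the root lies a fourth above the bass: a fourth above Bb in F major is E.
The chord tones are Bb, E, G, giving E diminished.

E diminished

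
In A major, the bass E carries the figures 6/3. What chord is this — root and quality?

The figures 6/3 indicate a triad in first inversion.
In first inversion the root lies a sixth above the bass: a sixth above E in A major is C#.
The chord tones are E, G#, C#, giving C# minor.

C# minor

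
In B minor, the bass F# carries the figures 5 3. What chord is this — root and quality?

F# minor

The figures 5 3 indicate a triad in root position.
In root position the bass is the root, so the root is F#.
The chord tones are F#, A, C#, giving F# minor.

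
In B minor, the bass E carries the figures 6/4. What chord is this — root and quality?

The figures 6/4 indicate a triad in second inversion.
In second inversion the root lies a fourth above the bass: a fourth above E in B minor is A.
The chord tones are E, A, C#, giving A major.

A major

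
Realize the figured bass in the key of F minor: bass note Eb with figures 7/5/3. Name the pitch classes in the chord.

A third above Eb in this key is G.
A fifth above Eb in this key is Bb.
A seventh above Eb in this key is Db.
Together with the bass Eb, this spells Eb dominant seventh in root position.

Eb, G, Bb, Db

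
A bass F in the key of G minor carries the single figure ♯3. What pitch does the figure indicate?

Counting 2 letter steps above F lands on A; in G minor, that letter is A.
The #3 figure raises it a semitone, giving A#.

A#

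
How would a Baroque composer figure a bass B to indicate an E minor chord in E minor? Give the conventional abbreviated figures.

6/4

B is the fifth of E minor, so the chord is in second inversion.
A triad in second inversion is figured 6/4, conventionally abbreviated 6/4.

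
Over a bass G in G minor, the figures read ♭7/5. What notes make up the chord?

G, Bb, D, Fb

The written figures ♭7/5 are shorthand for 7/5/3: the 3 is implied.
A third above G in this key is Bb.
A fifth above G in this key is D.
A seventh above G in this key is F, lowered to Fb by the flat.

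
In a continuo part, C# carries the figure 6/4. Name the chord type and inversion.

Intervals of 6/4 above the bass form a triad; the bass is the fifth, so this is second inversion.

triad, second inversion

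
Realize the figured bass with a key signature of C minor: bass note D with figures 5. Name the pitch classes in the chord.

D, F, Ab

The written figures 5 are shorthand for 5/3: the 3 is implied.
A third above D in this key is F.
A fifth above D in this key is Ab.
Together with the bass D, this spells D diminished in root position.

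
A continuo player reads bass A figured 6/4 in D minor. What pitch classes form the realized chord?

A fourth above A in this key is D.
A sixth above A in this key is F.
Together with the bass A, this spells D minor in second inversion.

A, D, F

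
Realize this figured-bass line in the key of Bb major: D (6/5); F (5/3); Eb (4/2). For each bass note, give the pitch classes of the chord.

D, F, A, Bb | F, A, C | Eb, F, A, C

D (6/5/3): D, F, A, Bb.
F (5/3): F, A, C.
Eb (6/4/2): Eb, F, A, C.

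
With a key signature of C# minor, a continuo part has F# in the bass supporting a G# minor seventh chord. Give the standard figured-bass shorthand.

F# is the seventh of G# minor seventh, so the chord is in third inversion.
A seventh chord in third inversion is figured 6/4/2, conventionally abbreviated 4/2.

4/2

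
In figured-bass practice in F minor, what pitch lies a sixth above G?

Eb

Counting 5 letter steps above G lands on E; in F minor, that letter is Eb.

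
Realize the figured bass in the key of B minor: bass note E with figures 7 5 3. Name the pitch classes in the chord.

A third above E in this key is G.
A fifth above E in this key is B.
A seventh above E in this key is D.
Together with the bass E, this spells E minor seventh in root position.

E, G, B, D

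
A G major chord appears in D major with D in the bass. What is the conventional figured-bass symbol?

D is the fifth of G major, so the chord is in second inversion.
A triad in second inversion is figured 6/4, conventionally abbreviated 6/4.

6/4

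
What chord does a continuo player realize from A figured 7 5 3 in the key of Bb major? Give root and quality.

The figures 7 5 3 indicate a seventh chord in root position.
In root position the bass is the root, so the root is A.
The chord tones are A, C, Eb, G, giving A half-diminished seventh.

A half-diminished seventh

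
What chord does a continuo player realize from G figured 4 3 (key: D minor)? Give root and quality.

The figures 4 3 indicate a seventh chord in second inversion.
In second inversion the root lies a fourth above the bass: a fourth above G in D minor is C.
The chord tones are G, Bb, C, E, giving C dominant seventh.

C dominant seventh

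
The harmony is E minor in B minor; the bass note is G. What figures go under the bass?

G is the third of E minor, so the chord is in first inversion.
A triad in first inversion is figured 6/3, conventionally abbreviated 6.

6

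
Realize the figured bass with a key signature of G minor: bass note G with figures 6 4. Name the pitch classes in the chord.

G, C, Eb

A fourth above G in this key is C.
A sixth above G in this key is Eb.
Together with the bass G, this spells C minor in second inversion.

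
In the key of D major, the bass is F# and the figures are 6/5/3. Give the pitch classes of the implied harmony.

F#, A, C#, D

A third above F# in this key is A.
A fifth above F# in this key is C#.
A sixth above F# in this key is D.
Together with the bass F#, this spells D major seventh in first inversion.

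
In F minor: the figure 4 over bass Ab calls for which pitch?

Counting 3 letter steps above Ab lands on D; in F minor, that letter is Db.

Db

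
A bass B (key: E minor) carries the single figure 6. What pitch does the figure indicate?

Counting 5 letter steps above B lands on G; in E minor, that letter is G.

G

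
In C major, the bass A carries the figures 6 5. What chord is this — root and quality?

The figures 6 5 indicate a seventh chord in first inversion.
In first inversion the root lies a sixth above the bass: a sixth above A in C major is F.
The chord tones are A, C, E, F, giving F major seventh.

F major seventh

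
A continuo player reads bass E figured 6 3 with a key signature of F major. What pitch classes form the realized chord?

E, G, C

A third above E in this key is G.
A sixth above E in this key is C.
Together with the bass E, this spells C major in first inversion.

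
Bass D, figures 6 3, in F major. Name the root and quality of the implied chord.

Bb major

The figures 6 3 indicate a triad in first inversion.
In first inversion the root lies a sixth above the bass: a sixth above D in F major is Bb.
The chord tones are D, F, Bb, giving Bb major.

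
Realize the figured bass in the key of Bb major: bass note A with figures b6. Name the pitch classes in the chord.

A, C, Fb

The written figures b6 are shorthand for 6/3: the 3 is implied.
A third above A in this key is C.
A sixth above A in this key is F, lowered to Fb by the flat.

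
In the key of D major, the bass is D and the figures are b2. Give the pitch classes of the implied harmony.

D, Eb, G, B

The written figures b2 are shorthand for 6/4/2: the 6/4 are implied.
A second above D in this key is E, lowered to Eb by the flat.
A fourth above D in this key is G.
A sixth above D in this key is B.
Together with the bass D, this spells Eb augmented major seventh in third inversion.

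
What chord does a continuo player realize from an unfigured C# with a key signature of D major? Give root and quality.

An unfigured bass indicates a triad in root position.
In root position the bass is the root, so the root is C#.
The chord tones are C#, E, G, giving C# diminished.

C# diminished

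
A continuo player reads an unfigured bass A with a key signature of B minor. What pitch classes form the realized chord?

An unfigured bass implies 5/3.
A third above A in this key is C#.
A fifth above A in this key is E.
Together with the bass A, this spells A major in root position.

A, C#, E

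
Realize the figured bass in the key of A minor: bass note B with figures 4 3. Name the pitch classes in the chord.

The written figures 4 3 are shorthand for 6/4/3: the 6 is implied.
A third above B in this key is D.
A fourth above B in this key is E.
A sixth above B in this key is G.
Together with the bass B, this spells E minor seventh in second inversion.

B, D, E, G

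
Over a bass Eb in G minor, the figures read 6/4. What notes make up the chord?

A fourth above Eb in this key is A.
A sixth above Eb in this key is C.
Together with the bass Eb, this spells A diminished in second inversion.

Eb, A, C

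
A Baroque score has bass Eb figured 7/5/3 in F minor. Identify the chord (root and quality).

Eb dominant seventh

The figures 7/5/3 indicate a seventh chord in root position.
In root position the bass is the root, so the root is Eb.
The chord tones are Eb, G, Bb, Db, giving Eb dominant seventh.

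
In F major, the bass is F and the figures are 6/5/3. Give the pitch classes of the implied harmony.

F, A, C, D

A third above F in this key is A.
A fifth above F in this key is C.
A sixth above F in this key is D.
Together with the bass F, this spells D minor seventh in first inversion.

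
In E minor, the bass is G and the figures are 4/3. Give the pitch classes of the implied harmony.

G, B, C, E

The written figures 4/3 are shorthand for 6/4/3: the 6 is implied.
A third above G in this key is B.
A fourth above G in this key is C.
A sixth above G in this key is E.
Together with the bass G, this spells C major seventh in second inversion.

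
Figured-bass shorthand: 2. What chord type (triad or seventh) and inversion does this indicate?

seventh chord, third inversion

2 is shorthand for 6/4/2.
Intervals of 6/4/2 above the bass form a seventh chord; the bass is the seventh, so this is third inversion.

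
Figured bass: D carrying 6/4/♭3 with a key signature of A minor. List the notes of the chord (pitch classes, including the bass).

A third above D in this key is F, lowered to Fb by the flat.
A fourth above D in this key is G.
A sixth above D in this key is B.

D, Fb, G, B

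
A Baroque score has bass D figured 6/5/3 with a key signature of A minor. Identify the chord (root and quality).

B half-diminished seventh

The figures 6/5/3 indicate a seventh chord in first inversion.
In first inversion the root lies a sixth above the bass: a sixth above D in A minor is B.
The chord tones are D, F, A, B, giving B half-diminished seventh.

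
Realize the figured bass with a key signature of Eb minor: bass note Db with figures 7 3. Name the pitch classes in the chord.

The written figures 7 3 are shorthand for 7/5/3: the 5 is implied.
A third above Db in this key is F.
A fifth above Db in this key is Ab.
A seventh above Db in this key is Cb.
Together with the bass Db, this spells Db dominant seventh in root position.

Db, F, Ab, Cb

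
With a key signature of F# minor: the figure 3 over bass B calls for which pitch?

Counting 2 letter steps above B lands on D; in F# minor, that letter is D.

D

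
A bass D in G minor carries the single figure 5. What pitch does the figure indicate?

A

Counting 4 letter steps above D lands on A; in G minor, that letter is A.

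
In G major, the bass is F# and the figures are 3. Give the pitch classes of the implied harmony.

The written figures 3 are shorthand for 5/3: the 5 is implied.
A third above F# in this key is A.
A fifth above F# in this key is C.
Together with the bass F#, this spells F# diminished in root position.

F#, A, C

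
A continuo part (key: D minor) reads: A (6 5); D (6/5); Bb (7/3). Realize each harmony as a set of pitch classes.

A, C, E, F | D, F, A, Bb | Bb, D, F, A

A (6/5/3): A, C, E, F.
D (6/5/3): D, F, A, Bb.
Bb (7/5/3): Bb, D, F, A.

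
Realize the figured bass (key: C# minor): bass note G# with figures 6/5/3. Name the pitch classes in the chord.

A third above G# in this key is B.
A fifth above G# in this key is D#.
A sixth above G# in this key is E.
Together with the bass G#, this spells E major seventh in first inversion.

G#, B, D#, E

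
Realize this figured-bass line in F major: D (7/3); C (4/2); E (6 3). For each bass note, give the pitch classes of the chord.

D, F, A, C | C, D, F, A | E, G, C

D (7/5/3): D, F, A, C.
C (6/4/2): C, D, F, A.
E (6/3): E, G, C.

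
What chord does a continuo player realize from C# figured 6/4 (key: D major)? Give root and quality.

The figures 6/4 indicate a triad in second inversion.
In second inversion the root lies a fourth above the bass: a fourth above C# in D major is F#.
The chord tones are C#, F#, A, giving F# minor.

F# minor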